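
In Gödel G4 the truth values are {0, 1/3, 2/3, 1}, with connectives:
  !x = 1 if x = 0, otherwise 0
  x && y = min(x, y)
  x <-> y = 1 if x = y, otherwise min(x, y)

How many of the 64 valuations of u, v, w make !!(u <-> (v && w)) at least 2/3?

34

value 1: 34 assignments (counts)
value 0: 30 assignments
So 34 of the 64 assignments meet the threshold.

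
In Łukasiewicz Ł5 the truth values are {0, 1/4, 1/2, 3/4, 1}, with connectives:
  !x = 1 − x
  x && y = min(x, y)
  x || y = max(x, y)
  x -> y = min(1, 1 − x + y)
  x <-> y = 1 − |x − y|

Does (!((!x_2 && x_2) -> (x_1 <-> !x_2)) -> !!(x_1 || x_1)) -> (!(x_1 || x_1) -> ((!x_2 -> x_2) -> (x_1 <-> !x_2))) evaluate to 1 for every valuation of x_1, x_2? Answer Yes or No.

Counterexample: take x_1 = 0, x_2 = 1/4.
!x_2 = !1/4 = 3/4
!x_2 && x_2 = 3/4 && 1/4 = 1/4
!x_2 = !1/4 = 3/4
x_1 <-> !x_2 = 0 <-> 3/4 = 1/4
(!x_2 && x_2) -> (x_1 <-> !x_2) = 1/4 -> 1/4 = 1
!((!x_2 && x_2) -> (x_1 <-> !x_2)) = !1 = 0
x_1 || x_1 = 0 || 0 = 0
!(x_1 || x_1) = !0 = 1
!!(x_1 || x_1) = !1 = 0
!((!x_2 && x_2) -> (x_1 <-> !x_2)) -> !!(x_1 || x_1) = 0 -> 0 = 1
x_1 || x_1 = 0 || 0 = 0
!(x_1 || x_1) = !0 = 1
!x_2 = !1/4 = 3/4
!x_2 -> x_2 = 3/4 -> 1/4 = 1/2
!x_2 = !1/4 = 3/4
x_1 <-> !x_2 = 0 <-> 3/4 = 1/4
(!x_2 -> x_2) -> (x_1 <-> !x_2) = 1/2 -> 1/4 = 3/4
!(x_1 || x_1) -> ((!x_2 -> x_2) -> (x_1 <-> !x_2)) = 1 -> 3/4 = 3/4
(!((!x_2 && x_2) -> (x_1 <-> !x_2)) -> !!(x_1 || x_1)) -> (!(x_1 || x_1) -> ((!x_2 -> x_2) -> (x_1 <-> !x_2))) = 1 -> 3/4 = 3/4
This gives 3/4 ≠ 1.

No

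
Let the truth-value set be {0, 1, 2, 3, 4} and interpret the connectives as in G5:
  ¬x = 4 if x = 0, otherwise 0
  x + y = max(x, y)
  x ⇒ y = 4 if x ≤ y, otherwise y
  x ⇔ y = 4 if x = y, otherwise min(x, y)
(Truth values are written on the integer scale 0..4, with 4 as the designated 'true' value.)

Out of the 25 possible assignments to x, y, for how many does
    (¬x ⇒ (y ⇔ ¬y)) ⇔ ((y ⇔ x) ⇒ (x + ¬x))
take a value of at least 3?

18

value 4: 17 assignments (counts)
value 3: 1 assignment (counts)
value 2: 1 assignment
value 1: 1 assignment
value 0: 5 assignments
So 18 of the 25 assignments meet the threshold.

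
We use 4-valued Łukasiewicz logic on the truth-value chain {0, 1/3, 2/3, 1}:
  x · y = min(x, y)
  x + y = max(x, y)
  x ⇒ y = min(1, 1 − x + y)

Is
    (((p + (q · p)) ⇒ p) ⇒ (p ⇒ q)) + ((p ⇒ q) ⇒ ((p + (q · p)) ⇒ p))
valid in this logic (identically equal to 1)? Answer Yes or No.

p = 0, q = 0 ↦ 1
p = 0, q = 1/3 ↦ 1
p = 0, q = 2/3 ↦ 1
p = 0, q = 1 ↦ 1
p = 1/3, q = 0 ↦ 1
p = 1/3, q = 1/3 ↦ 1
p = 1/3, q = 2/3 ↦ 1
p = 1/3, q = 1 ↦ 1
p = 2/3, q = 0 ↦ 1
p = 2/3, q = 1/3 ↦ 1
p = 2/3, q = 2/3 ↦ 1
p = 2/3, q = 1 ↦ 1
p = 1, q = 0 ↦ 1
p = 1, q = 1/3 ↦ 1
p = 1, q = 2/3 ↦ 1
p = 1, q = 1 ↦ 1
Every assignment gives a value ≥ 1.

Yes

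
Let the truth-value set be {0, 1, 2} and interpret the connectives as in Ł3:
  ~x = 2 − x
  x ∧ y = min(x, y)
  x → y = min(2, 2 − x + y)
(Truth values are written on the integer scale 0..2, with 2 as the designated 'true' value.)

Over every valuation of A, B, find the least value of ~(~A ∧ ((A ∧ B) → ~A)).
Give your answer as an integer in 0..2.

Take A = 0, B = 0:
~A = ~0 = 2
A ∧ B = 0 ∧ 0 = 0
~A = ~0 = 2
(A ∧ B) → ~A = 0 → 2 = 2
~A ∧ ((A ∧ B) → ~A) = 2 ∧ 2 = 2
~(~A ∧ ((A ∧ B) → ~A)) = ~2 = 0
No assignment yields a value below 0, so this is the minimum.

0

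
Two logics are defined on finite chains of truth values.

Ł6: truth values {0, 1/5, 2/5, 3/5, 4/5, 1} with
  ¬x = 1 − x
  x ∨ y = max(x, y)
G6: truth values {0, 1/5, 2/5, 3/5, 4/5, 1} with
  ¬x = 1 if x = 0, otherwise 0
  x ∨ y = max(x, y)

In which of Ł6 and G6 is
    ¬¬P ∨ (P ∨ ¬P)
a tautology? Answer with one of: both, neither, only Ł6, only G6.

In Ł6: at P = 1/5 the value is 4/5 — not a tautology.
In G6: every assignment gives 1 — tautology.

only G6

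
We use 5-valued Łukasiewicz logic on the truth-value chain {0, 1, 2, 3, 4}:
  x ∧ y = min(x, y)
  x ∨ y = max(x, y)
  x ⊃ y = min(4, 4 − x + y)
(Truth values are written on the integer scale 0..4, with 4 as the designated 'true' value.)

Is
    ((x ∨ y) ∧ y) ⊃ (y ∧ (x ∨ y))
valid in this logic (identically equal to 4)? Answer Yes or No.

At x = 1, y = 3, for instance:
x ∨ y = 1 ∨ 3 = 3
(x ∨ y) ∧ y = 3 ∧ 3 = 3
y ∧ (x ∨ y) = 3 ∧ 3 = 3
((x ∨ y) ∧ y) ⊃ (y ∧ (x ∨ y)) = 3 ⊃ 3 = 4
and checking the remaining 24 assignments likewise gives ≥ 4 in every case.

Yes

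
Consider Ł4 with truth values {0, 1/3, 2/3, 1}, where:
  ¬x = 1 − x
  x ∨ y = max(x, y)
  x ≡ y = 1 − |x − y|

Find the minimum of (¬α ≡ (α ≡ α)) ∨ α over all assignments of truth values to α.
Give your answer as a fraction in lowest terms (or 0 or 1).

Take α = 1/3:
¬α = ¬1/3 = 2/3
α ≡ α = 1/3 ≡ 1/3 = 1
¬α ≡ (α ≡ α) = 2/3 ≡ 1 = 2/3
(¬α ≡ (α ≡ α)) ∨ α = 2/3 ∨ 1/3 = 2/3
No assignment yields a value below 2/3, so this is the minimum.

2/3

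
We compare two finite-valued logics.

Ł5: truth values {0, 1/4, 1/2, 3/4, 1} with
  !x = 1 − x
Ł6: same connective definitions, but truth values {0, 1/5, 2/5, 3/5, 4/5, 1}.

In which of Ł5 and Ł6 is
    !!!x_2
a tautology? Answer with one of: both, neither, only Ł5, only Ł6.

In Ł5: at x_2 = 1/4 the value is 3/4 — not a tautology.
In Ł6: at x_2 = 1/5 the value is 4/5 — not a tautology.

neither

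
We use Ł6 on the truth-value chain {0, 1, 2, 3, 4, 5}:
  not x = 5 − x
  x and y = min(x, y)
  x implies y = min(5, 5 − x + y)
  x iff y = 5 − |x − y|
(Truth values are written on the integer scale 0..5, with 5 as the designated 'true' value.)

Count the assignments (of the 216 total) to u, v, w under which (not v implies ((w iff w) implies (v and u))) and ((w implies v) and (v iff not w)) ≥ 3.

value 5: 15 assignments (counts)
value 4: 38 assignments (counts)
value 3: 39 assignments (counts)
value 2: 54 assignments
value 1: 28 assignments
value 0: 42 assignments
So 92 of the 216 assignments meet the threshold.

92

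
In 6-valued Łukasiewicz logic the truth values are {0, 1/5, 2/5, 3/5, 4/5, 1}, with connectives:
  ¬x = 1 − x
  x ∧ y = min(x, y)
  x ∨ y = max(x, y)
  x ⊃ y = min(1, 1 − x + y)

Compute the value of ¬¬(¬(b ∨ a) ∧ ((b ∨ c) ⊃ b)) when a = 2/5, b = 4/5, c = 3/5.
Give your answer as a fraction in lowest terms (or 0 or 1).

1/5

b ∨ a = 4/5 ∨ 2/5 = 4/5
¬(b ∨ a) = ¬4/5 = 1/5
b ∨ c = 4/5 ∨ 3/5 = 4/5
(b ∨ c) ⊃ b = 4/5 ⊃ 4/5 = 1
¬(b ∨ a) ∧ ((b ∨ c) ⊃ b) = 1/5 ∧ 1 = 1/5
¬(¬(b ∨ a) ∧ ((b ∨ c) ⊃ b)) = ¬1/5 = 4/5
¬¬(¬(b ∨ a) ∧ ((b ∨ c) ⊃ b)) = ¬4/5 = 1/5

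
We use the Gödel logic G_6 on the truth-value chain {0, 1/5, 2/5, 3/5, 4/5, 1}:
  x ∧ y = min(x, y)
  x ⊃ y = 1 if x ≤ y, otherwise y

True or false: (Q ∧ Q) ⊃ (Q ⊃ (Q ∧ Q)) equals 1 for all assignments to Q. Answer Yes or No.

Q = 0 ↦ 1
Q = 1/5 ↦ 1
Q = 2/5 ↦ 1
Q = 3/5 ↦ 1
Q = 4/5 ↦ 1
Q = 1 ↦ 1
Every assignment gives a value ≥ 1.

Yes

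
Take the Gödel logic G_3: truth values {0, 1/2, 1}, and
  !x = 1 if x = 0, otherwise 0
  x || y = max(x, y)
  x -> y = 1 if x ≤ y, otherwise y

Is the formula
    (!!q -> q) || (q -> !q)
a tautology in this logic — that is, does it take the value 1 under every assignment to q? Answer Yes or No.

No

Counterexample: take q = 1/2.
!q = !1/2 = 0
!!q = !0 = 1
!!q -> q = 1 -> 1/2 = 1/2
!q = !1/2 = 0
q -> !q = 1/2 -> 0 = 0
(!!q -> q) || (q -> !q) = 1/2 || 0 = 1/2
This gives 1/2 ≠ 1.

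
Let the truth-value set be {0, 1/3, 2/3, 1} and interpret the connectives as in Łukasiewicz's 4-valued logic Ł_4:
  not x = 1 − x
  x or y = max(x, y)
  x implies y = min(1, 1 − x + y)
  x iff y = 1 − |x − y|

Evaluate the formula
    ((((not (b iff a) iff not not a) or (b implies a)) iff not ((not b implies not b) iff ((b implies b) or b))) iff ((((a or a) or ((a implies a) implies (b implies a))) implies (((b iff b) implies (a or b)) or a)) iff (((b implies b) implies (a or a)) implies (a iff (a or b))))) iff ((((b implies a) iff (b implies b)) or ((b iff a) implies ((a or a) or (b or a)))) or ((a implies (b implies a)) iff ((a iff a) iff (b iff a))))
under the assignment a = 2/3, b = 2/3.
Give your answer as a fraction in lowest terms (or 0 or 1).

b iff a = 2/3 iff 2/3 = 1
not (b iff a) = not 1 = 0
not a = not 2/3 = 1/3
not not a = not 1/3 = 2/3
not (b iff a) iff not not a = 0 iff 2/3 = 1/3
b implies a = 2/3 implies 2/3 = 1
(not (b iff a) iff not not a) or (b implies a) = 1/3 or 1 = 1
not b = not 2/3 = 1/3
not b = not 2/3 = 1/3
not b implies not b = 1/3 implies 1/3 = 1
b implies b = 2/3 implies 2/3 = 1
(b implies b) or b = 1 or 2/3 = 1
(not b implies not b) iff ((b implies b) or b) = 1 iff 1 = 1
not ((not b implies not b) iff ((b implies b) or b)) = not 1 = 0
((not (b iff a) iff not not a) or (b implies a)) iff not ((not b implies not b) iff ((b implies b) or b)) = 1 iff 0 = 0
a or a = 2/3 or 2/3 = 2/3
a implies a = 2/3 implies 2/3 = 1
b implies a = 2/3 implies 2/3 = 1
(a implies a) implies (b implies a) = 1 implies 1 = 1
(a or a) or ((a implies a) implies (b implies a)) = 2/3 or 1 = 1
b iff b = 2/3 iff 2/3 = 1
a or b = 2/3 or 2/3 = 2/3
(b iff b) implies (a or b) = 1 implies 2/3 = 2/3
((b iff b) implies (a or b)) or a = 2/3 or 2/3 = 2/3
((a or a) or ((a implies a) implies (b implies a))) implies (((b iff b) implies (a or b)) or a) = 1 implies 2/3 = 2/3
b implies b = 2/3 implies 2/3 = 1
a or a = 2/3 or 2/3 = 2/3
(b implies b) implies (a or a) = 1 implies 2/3 = 2/3
a or b = 2/3 or 2/3 = 2/3
a iff (a or b) = 2/3 iff 2/3 = 1
((b implies b) implies (a or a)) implies (a iff (a or b)) = 2/3 implies 1 = 1
(((a or a) or ((a implies a) implies (b implies a))) implies (((b iff b) implies (a or b)) or a)) iff (((b implies b) implies (a or a)) implies (a iff (a or b))) = 2/3 iff 1 = 2/3
(((not (b iff a) iff not not a) or (b implies a)) iff not ((not b implies not b) iff ((b implies b) or b))) iff ((((a or a) or ((a implies a) implies (b implies a))) implies (((b iff b) implies (a or b)) or a)) iff (((b implies b) implies (a or a)) implies (a iff (a or b)))) = 0 iff 2/3 = 1/3
b implies a = 2/3 implies 2/3 = 1
b implies b = 2/3 implies 2/3 = 1
(b implies a) iff (b implies b) = 1 iff 1 = 1
b iff a = 2/3 iff 2/3 = 1
a or a = 2/3 or 2/3 = 2/3
b or a = 2/3 or 2/3 = 2/3
(a or a) or (b or a) = 2/3 or 2/3 = 2/3
(b iff a) implies ((a or a) or (b or a)) = 1 implies 2/3 = 2/3
((b implies a) iff (b implies b)) or ((b iff a) implies ((a or a) or (b or a))) = 1 or 2/3 = 1
b implies a = 2/3 implies 2/3 = 1
a implies (b implies a) = 2/3 implies 1 = 1
a iff a = 2/3 iff 2/3 = 1
b iff a = 2/3 iff 2/3 = 1
(a iff a) iff (b iff a) = 1 iff 1 = 1
(a implies (b implies a)) iff ((a iff a) iff (b iff a)) = 1 iff 1 = 1
(((b implies a) iff (b implies b)) or ((b iff a) implies ((a or a) or (b or a)))) or ((a implies (b implies a)) iff ((a iff a) iff (b iff a))) = 1 or 1 = 1
((((not (b iff a) iff not not a) or (b implies a)) iff not ((not b implies not b) iff ((b implies b) or b))) iff ((((a or a) or ((a implies a) implies (b implies a))) implies (((b iff b) implies (a or b)) or a)) iff (((b implies b) implies (a or a)) implies (a iff (a or b))))) iff ((((b implies a) iff (b implies b)) or ((b iff a) implies ((a or a) or (b or a)))) or ((a implies (b implies a)) iff ((a iff a) iff (b iff a)))) = 1/3 iff 1 = 1/3

1/3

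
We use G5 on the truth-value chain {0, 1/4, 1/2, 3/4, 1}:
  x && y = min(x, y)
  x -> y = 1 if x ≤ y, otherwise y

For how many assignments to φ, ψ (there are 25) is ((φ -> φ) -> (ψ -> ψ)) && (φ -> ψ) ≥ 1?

15

value 1: 15 assignments (counts)
value 3/4: 1 assignment
value 1/2: 2 assignments
value 1/4: 3 assignments
value 0: 4 assignments
So 15 of the 25 assignments meet the threshold.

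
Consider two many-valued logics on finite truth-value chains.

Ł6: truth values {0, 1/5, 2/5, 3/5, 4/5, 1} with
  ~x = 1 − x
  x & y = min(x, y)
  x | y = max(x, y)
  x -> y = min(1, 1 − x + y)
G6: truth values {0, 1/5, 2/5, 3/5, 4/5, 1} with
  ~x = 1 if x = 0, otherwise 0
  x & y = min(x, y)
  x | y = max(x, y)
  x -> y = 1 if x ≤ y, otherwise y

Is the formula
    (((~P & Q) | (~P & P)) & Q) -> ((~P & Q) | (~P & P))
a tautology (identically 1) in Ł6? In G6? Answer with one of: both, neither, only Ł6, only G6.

both

In Ł6: every assignment gives 1 — tautology.
In G6: every assignment gives 1 — tautology.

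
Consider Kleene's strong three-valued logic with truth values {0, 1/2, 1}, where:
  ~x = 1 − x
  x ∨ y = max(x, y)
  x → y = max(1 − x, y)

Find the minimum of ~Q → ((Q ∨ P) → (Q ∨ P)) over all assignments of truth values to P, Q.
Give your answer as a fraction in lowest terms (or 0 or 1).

Take P = 0, Q = 1/2:
~Q = ~1/2 = 1/2
Q ∨ P = 1/2 ∨ 0 = 1/2
Q ∨ P = 1/2 ∨ 0 = 1/2
(Q ∨ P) → (Q ∨ P) = 1/2 → 1/2 = 1/2
~Q → ((Q ∨ P) → (Q ∨ P)) = 1/2 → 1/2 = 1/2
No assignment yields a value below 1/2, so this is the minimum.

1/2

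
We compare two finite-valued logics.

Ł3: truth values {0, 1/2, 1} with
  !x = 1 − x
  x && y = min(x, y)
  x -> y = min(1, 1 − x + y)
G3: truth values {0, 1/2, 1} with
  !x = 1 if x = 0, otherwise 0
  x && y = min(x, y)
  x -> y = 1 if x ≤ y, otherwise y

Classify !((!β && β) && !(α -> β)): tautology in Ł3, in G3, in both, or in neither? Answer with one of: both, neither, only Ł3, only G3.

In Ł3: at α = 1, β = 1/2 the value is 1/2 — not a tautology.
In G3: every assignment gives 1 — tautology.

only G3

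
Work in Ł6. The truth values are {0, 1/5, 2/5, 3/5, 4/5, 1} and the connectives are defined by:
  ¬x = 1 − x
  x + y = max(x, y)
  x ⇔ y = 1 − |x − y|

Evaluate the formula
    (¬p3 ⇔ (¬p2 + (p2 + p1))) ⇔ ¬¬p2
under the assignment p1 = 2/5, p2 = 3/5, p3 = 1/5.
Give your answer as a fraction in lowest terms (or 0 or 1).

4/5

¬p3 = ¬1/5 = 4/5
¬p2 = ¬3/5 = 2/5
p2 + p1 = 3/5 + 2/5 = 3/5
¬p2 + (p2 + p1) = 2/5 + 3/5 = 3/5
¬p3 ⇔ (¬p2 + (p2 + p1)) = 4/5 ⇔ 3/5 = 4/5
¬p2 = ¬3/5 = 2/5
¬¬p2 = ¬2/5 = 3/5
(¬p3 ⇔ (¬p2 + (p2 + p1))) ⇔ ¬¬p2 = 4/5 ⇔ 3/5 = 4/5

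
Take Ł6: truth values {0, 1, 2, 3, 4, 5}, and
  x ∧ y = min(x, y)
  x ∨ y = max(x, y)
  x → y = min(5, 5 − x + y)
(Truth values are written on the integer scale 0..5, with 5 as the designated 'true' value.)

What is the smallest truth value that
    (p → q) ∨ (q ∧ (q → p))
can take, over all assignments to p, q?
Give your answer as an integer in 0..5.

Take p = 5, q = 0:
p → q = 5 → 0 = 0
q → p = 0 → 5 = 5
q ∧ (q → p) = 0 ∧ 5 = 0
(p → q) ∨ (q ∧ (q → p)) = 0 ∨ 0 = 0
No assignment yields a value below 0, so this is the minimum.

0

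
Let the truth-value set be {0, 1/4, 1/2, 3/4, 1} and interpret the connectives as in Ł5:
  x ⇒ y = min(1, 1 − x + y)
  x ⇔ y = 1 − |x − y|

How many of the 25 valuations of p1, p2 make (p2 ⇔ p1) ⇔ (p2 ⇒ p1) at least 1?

15

value 1: 15 assignments (counts)
value 3/4: 4 assignments
value 1/2: 3 assignments
value 1/4: 2 assignments
value 0: 1 assignment
So 15 of the 25 assignments meet the threshold.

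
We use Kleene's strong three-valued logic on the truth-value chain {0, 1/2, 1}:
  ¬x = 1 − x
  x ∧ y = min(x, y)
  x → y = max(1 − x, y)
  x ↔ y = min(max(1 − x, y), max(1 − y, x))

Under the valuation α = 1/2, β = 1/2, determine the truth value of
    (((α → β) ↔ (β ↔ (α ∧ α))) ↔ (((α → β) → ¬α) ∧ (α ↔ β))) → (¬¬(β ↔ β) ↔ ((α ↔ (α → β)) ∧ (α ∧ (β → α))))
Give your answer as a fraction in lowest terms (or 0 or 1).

1/2

α → β = 1/2 → 1/2 = 1/2
α ∧ α = 1/2 ∧ 1/2 = 1/2
β ↔ (α ∧ α) = 1/2 ↔ 1/2 = 1/2
(α → β) ↔ (β ↔ (α ∧ α)) = 1/2 ↔ 1/2 = 1/2
α → β = 1/2 → 1/2 = 1/2
¬α = ¬1/2 = 1/2
(α → β) → ¬α = 1/2 → 1/2 = 1/2
α ↔ β = 1/2 ↔ 1/2 = 1/2
((α → β) → ¬α) ∧ (α ↔ β) = 1/2 ∧ 1/2 = 1/2
((α → β) ↔ (β ↔ (α ∧ α))) ↔ (((α → β) → ¬α) ∧ (α ↔ β)) = 1/2 ↔ 1/2 = 1/2
β ↔ β = 1/2 ↔ 1/2 = 1/2
¬(β ↔ β) = ¬1/2 = 1/2
¬¬(β ↔ β) = ¬1/2 = 1/2
α → β = 1/2 → 1/2 = 1/2
α ↔ (α → β) = 1/2 ↔ 1/2 = 1/2
β → α = 1/2 → 1/2 = 1/2
α ∧ (β → α) = 1/2 ∧ 1/2 = 1/2
(α ↔ (α → β)) ∧ (α ∧ (β → α)) = 1/2 ∧ 1/2 = 1/2
¬¬(β ↔ β) ↔ ((α ↔ (α → β)) ∧ (α ∧ (β → α))) = 1/2 ↔ 1/2 = 1/2
(((α → β) ↔ (β ↔ (α ∧ α))) ↔ (((α → β) → ¬α) ∧ (α ↔ β))) → (¬¬(β ↔ β) ↔ ((α ↔ (α → β)) ∧ (α ∧ (β → α)))) = 1/2 → 1/2 = 1/2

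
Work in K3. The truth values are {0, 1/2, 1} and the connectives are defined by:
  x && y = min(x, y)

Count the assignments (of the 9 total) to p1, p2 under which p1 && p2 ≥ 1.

p1 = 0, p2 = 0 ↦ 0  <
p1 = 0, p2 = 1/2 ↦ 0  <
p1 = 0, p2 = 1 ↦ 0  <
p1 = 1/2, p2 = 0 ↦ 0  <
p1 = 1/2, p2 = 1/2 ↦ 1/2  <
p1 = 1/2, p2 = 1 ↦ 1/2  <
p1 = 1, p2 = 0 ↦ 0  <
p1 = 1, p2 = 1/2 ↦ 1/2  <
p1 = 1, p2 = 1 ↦ 1  ≥
So 1 of the 9 assignments meets the threshold.

1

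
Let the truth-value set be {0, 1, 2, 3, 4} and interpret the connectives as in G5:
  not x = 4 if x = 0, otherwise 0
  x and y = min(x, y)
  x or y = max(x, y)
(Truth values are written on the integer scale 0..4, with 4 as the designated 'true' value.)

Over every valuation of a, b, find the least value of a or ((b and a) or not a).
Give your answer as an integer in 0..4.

Take a = 1, b = 0:
b and a = 0 and 1 = 0
not a = not 1 = 0
(b and a) or not a = 0 or 0 = 0
a or ((b and a) or not a) = 1 or 0 = 1
No assignment yields a value below 1, so this is the minimum.

1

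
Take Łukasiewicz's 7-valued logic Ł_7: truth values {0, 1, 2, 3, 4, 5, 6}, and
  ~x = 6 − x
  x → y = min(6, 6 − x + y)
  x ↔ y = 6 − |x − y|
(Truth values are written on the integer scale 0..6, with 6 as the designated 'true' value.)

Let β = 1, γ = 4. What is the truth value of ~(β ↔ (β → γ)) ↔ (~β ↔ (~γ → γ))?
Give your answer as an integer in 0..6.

6

β → γ = 1 → 4 = 6
β ↔ (β → γ) = 1 ↔ 6 = 1
~(β ↔ (β → γ)) = ~1 = 5
~β = ~1 = 5
~γ = ~4 = 2
~γ → γ = 2 → 4 = 6
~β ↔ (~γ → γ) = 5 ↔ 6 = 5
~(β ↔ (β → γ)) ↔ (~β ↔ (~γ → γ)) = 5 ↔ 5 = 6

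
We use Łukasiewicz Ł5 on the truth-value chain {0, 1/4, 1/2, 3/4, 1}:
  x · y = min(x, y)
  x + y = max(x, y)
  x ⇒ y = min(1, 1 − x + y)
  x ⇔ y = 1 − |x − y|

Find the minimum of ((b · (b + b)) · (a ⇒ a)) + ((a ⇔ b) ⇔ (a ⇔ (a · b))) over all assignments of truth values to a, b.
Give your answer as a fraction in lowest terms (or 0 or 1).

Take a = 0, b = 1/2:
b + b = 1/2 + 1/2 = 1/2
b · (b + b) = 1/2 · 1/2 = 1/2
a ⇒ a = 0 ⇒ 0 = 1
(b · (b + b)) · (a ⇒ a) = 1/2 · 1 = 1/2
a ⇔ b = 0 ⇔ 1/2 = 1/2
a · b = 0 · 1/2 = 0
a ⇔ (a · b) = 0 ⇔ 0 = 1
(a ⇔ b) ⇔ (a ⇔ (a · b)) = 1/2 ⇔ 1 = 1/2
((b · (b + b)) · (a ⇒ a)) + ((a ⇔ b) ⇔ (a ⇔ (a · b))) = 1/2 + 1/2 = 1/2
No assignment yields a value below 1/2, so this is the minimum.

1/2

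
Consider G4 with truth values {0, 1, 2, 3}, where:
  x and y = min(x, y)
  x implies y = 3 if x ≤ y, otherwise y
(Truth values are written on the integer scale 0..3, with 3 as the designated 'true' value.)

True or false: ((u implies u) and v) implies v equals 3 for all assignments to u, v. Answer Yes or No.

u = 0, v = 0 ↦ 3
u = 0, v = 1 ↦ 3
u = 0, v = 2 ↦ 3
u = 0, v = 3 ↦ 3
u = 1, v = 0 ↦ 3
u = 1, v = 1 ↦ 3
u = 1, v = 2 ↦ 3
u = 1, v = 3 ↦ 3
u = 2, v = 0 ↦ 3
u = 2, v = 1 ↦ 3
u = 2, v = 2 ↦ 3
u = 2, v = 3 ↦ 3
u = 3, v = 0 ↦ 3
u = 3, v = 1 ↦ 3
u = 3, v = 2 ↦ 3
u = 3, v = 3 ↦ 3
Every assignment gives a value ≥ 3.

Yes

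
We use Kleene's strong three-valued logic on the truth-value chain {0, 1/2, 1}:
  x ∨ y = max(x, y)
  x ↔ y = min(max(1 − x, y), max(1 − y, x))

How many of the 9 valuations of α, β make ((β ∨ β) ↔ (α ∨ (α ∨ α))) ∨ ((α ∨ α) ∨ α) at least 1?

4

α = 0, β = 0 ↦ 1  ≥
α = 0, β = 1/2 ↦ 1/2  <
α = 0, β = 1 ↦ 0  <
α = 1/2, β = 0 ↦ 1/2  <
α = 1/2, β = 1/2 ↦ 1/2  <
α = 1/2, β = 1 ↦ 1/2  <
α = 1, β = 0 ↦ 1  ≥
α = 1, β = 1/2 ↦ 1  ≥
α = 1, β = 1 ↦ 1  ≥
So 4 of the 9 assignments meet the threshold.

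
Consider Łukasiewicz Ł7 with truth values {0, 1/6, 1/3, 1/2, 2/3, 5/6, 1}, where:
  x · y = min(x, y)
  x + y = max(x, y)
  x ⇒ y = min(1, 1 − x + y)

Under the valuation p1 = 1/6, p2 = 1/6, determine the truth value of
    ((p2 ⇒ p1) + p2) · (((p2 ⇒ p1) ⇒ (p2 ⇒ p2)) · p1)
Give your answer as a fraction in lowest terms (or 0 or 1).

p2 ⇒ p1 = 1/6 ⇒ 1/6 = 1
(p2 ⇒ p1) + p2 = 1 + 1/6 = 1
p2 ⇒ p1 = 1/6 ⇒ 1/6 = 1
p2 ⇒ p2 = 1/6 ⇒ 1/6 = 1
(p2 ⇒ p1) ⇒ (p2 ⇒ p2) = 1 ⇒ 1 = 1
((p2 ⇒ p1) ⇒ (p2 ⇒ p2)) · p1 = 1 · 1/6 = 1/6
((p2 ⇒ p1) + p2) · (((p2 ⇒ p1) ⇒ (p2 ⇒ p2)) · p1) = 1 · 1/6 = 1/6

1/6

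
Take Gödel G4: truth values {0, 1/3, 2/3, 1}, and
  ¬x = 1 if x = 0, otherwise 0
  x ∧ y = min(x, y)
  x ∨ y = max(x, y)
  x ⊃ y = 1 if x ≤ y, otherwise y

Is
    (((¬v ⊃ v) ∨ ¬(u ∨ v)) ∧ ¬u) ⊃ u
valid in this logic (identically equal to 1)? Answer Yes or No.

Counterexample: take u = 0, v = 0.
¬v = ¬0 = 1
¬v ⊃ v = 1 ⊃ 0 = 0
u ∨ v = 0 ∨ 0 = 0
¬(u ∨ v) = ¬0 = 1
(¬v ⊃ v) ∨ ¬(u ∨ v) = 0 ∨ 1 = 1
¬u = ¬0 = 1
((¬v ⊃ v) ∨ ¬(u ∨ v)) ∧ ¬u = 1 ∧ 1 = 1
(((¬v ⊃ v) ∨ ¬(u ∨ v)) ∧ ¬u) ⊃ u = 1 ⊃ 0 = 0
This gives 0 ≠ 1.

No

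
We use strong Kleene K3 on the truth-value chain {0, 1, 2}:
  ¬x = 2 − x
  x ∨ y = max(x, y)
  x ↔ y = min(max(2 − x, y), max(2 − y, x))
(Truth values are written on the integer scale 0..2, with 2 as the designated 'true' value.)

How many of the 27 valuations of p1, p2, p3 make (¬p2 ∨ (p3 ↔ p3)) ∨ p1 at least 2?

23

value 2: 23 assignments (counts)
value 1: 4 assignments
So 23 of the 27 assignments meet the threshold.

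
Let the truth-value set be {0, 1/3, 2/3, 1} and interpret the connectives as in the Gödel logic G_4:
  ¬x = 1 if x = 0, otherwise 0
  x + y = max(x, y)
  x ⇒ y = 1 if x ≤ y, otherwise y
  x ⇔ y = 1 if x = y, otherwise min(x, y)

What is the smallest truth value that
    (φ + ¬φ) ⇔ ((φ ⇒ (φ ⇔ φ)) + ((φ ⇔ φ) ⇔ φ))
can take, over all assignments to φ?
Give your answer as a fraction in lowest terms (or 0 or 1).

Take φ = 1/3:
¬φ = ¬1/3 = 0
φ + ¬φ = 1/3 + 0 = 1/3
φ ⇔ φ = 1/3 ⇔ 1/3 = 1
φ ⇒ (φ ⇔ φ) = 1/3 ⇒ 1 = 1
φ ⇔ φ = 1/3 ⇔ 1/3 = 1
(φ ⇔ φ) ⇔ φ = 1 ⇔ 1/3 = 1/3
(φ ⇒ (φ ⇔ φ)) + ((φ ⇔ φ) ⇔ φ) = 1 + 1/3 = 1
(φ + ¬φ) ⇔ ((φ ⇒ (φ ⇔ φ)) + ((φ ⇔ φ) ⇔ φ)) = 1/3 ⇔ 1 = 1/3
No assignment yields a value below 1/3, so this is the minimum.

1/3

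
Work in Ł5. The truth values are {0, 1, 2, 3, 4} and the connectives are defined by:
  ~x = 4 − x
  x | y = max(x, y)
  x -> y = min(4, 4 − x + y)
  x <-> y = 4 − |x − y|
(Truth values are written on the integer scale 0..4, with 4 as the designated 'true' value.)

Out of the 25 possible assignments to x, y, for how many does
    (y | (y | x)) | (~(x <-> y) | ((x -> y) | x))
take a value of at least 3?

24

value 4: 19 assignments (counts)
value 3: 5 assignments (counts)
value 2: 1 assignment
So 24 of the 25 assignments meet the threshold.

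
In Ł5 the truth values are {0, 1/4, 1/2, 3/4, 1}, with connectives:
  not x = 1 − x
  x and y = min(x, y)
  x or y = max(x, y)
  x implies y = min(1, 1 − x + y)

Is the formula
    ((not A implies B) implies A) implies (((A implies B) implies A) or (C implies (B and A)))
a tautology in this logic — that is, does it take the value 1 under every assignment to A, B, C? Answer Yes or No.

Counterexample: take A = 0, B = 0, C = 1/4.
not A = not 0 = 1
not A implies B = 1 implies 0 = 0
(not A implies B) implies A = 0 implies 0 = 1
A implies B = 0 implies 0 = 1
(A implies B) implies A = 1 implies 0 = 0
B and A = 0 and 0 = 0
C implies (B and A) = 1/4 implies 0 = 3/4
((A implies B) implies A) or (C implies (B and A)) = 0 or 3/4 = 3/4
((not A implies B) implies A) implies (((A implies B) implies A) or (C implies (B and A))) = 1 implies 3/4 = 3/4
This gives 3/4 ≠ 1.

No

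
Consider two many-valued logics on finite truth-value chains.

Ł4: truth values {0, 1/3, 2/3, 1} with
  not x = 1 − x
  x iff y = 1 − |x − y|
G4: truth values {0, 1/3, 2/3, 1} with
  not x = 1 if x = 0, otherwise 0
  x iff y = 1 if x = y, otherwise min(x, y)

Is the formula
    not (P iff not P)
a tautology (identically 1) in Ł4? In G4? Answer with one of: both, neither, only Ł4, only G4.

only G4

In Ł4: at P = 1/3 the value is 1/3 — not a tautology.
In G4: every assignment gives 1 — tautology.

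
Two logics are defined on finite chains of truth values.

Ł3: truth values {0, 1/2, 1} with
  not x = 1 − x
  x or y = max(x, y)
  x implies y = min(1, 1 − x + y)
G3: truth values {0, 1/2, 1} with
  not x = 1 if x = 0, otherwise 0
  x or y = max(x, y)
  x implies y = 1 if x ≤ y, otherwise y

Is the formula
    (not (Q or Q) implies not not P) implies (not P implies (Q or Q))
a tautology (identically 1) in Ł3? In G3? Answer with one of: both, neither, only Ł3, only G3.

only Ł3

In Ł3: every assignment gives 1 — tautology.
In G3: at P = 0, Q = 1/2 the value is 1/2 — not a tautology.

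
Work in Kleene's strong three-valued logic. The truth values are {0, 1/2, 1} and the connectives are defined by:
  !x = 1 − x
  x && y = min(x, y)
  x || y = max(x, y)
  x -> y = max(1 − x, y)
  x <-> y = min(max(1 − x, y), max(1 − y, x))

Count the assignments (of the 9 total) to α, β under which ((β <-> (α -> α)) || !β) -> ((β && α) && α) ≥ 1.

α = 0, β = 0 ↦ 0  <
α = 0, β = 1/2 ↦ 1/2  <
α = 0, β = 1 ↦ 0  <
α = 1/2, β = 0 ↦ 0  <
α = 1/2, β = 1/2 ↦ 1/2  <
α = 1/2, β = 1 ↦ 1/2  <
α = 1, β = 0 ↦ 0  <
α = 1, β = 1/2 ↦ 1/2  <
α = 1, β = 1 ↦ 1  ≥
So 1 of the 9 assignments meets the threshold.

1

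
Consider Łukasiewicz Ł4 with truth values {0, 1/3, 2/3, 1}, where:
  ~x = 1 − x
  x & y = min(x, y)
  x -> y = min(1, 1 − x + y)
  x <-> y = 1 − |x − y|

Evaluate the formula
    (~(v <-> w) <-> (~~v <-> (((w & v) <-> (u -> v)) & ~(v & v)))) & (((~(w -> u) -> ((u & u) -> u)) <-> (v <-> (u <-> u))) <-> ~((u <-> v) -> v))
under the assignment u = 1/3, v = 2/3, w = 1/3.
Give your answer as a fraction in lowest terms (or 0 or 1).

1/3

v <-> w = 2/3 <-> 1/3 = 2/3
~(v <-> w) = ~2/3 = 1/3
~v = ~2/3 = 1/3
~~v = ~1/3 = 2/3
w & v = 1/3 & 2/3 = 1/3
u -> v = 1/3 -> 2/3 = 1
(w & v) <-> (u -> v) = 1/3 <-> 1 = 1/3
v & v = 2/3 & 2/3 = 2/3
~(v & v) = ~2/3 = 1/3
((w & v) <-> (u -> v)) & ~(v & v) = 1/3 & 1/3 = 1/3
~~v <-> (((w & v) <-> (u -> v)) & ~(v & v)) = 2/3 <-> 1/3 = 2/3
~(v <-> w) <-> (~~v <-> (((w & v) <-> (u -> v)) & ~(v & v))) = 1/3 <-> 2/3 = 2/3
w -> u = 1/3 -> 1/3 = 1
~(w -> u) = ~1 = 0
u & u = 1/3 & 1/3 = 1/3
(u & u) -> u = 1/3 -> 1/3 = 1
~(w -> u) -> ((u & u) -> u) = 0 -> 1 = 1
u <-> u = 1/3 <-> 1/3 = 1
v <-> (u <-> u) = 2/3 <-> 1 = 2/3
(~(w -> u) -> ((u & u) -> u)) <-> (v <-> (u <-> u)) = 1 <-> 2/3 = 2/3
u <-> v = 1/3 <-> 2/3 = 2/3
(u <-> v) -> v = 2/3 -> 2/3 = 1
~((u <-> v) -> v) = ~1 = 0
((~(w -> u) -> ((u & u) -> u)) <-> (v <-> (u <-> u))) <-> ~((u <-> v) -> v) = 2/3 <-> 0 = 1/3
(~(v <-> w) <-> (~~v <-> (((w & v) <-> (u -> v)) & ~(v & v)))) & (((~(w -> u) -> ((u & u) -> u)) <-> (v <-> (u <-> u))) <-> ~((u <-> v) -> v)) = 2/3 & 1/3 = 1/3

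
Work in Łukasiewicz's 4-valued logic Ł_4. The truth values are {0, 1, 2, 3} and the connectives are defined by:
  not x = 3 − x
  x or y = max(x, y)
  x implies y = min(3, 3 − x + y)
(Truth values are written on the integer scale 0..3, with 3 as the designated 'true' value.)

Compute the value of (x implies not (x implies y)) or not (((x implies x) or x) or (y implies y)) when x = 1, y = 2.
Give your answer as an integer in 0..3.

x implies y = 1 implies 2 = 3
not (x implies y) = not 3 = 0
x implies not (x implies y) = 1 implies 0 = 2
x implies x = 1 implies 1 = 3
(x implies x) or x = 3 or 1 = 3
y implies y = 2 implies 2 = 3
((x implies x) or x) or (y implies y) = 3 or 3 = 3
not (((x implies x) or x) or (y implies y)) = not 3 = 0
(x implies not (x implies y)) or not (((x implies x) or x) or (y implies y)) = 2 or 0 = 2

2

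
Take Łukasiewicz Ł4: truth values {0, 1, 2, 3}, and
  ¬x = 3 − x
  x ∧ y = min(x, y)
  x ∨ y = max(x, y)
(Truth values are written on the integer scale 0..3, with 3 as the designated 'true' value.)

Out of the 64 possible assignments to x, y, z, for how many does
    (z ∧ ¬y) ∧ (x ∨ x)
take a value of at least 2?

value 3: 1 assignment (counts)
value 2: 7 assignments (counts)
value 1: 19 assignments
value 0: 37 assignments
So 8 of the 64 assignments meet the threshold.

8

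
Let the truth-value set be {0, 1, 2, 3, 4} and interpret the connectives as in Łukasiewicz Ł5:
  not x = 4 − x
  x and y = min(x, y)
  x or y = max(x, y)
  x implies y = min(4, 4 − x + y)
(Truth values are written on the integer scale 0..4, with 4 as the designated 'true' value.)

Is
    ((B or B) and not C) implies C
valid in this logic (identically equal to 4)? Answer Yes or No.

Counterexample: take B = 1, C = 0.
B or B = 1 or 1 = 1
not C = not 0 = 4
(B or B) and not C = 1 and 4 = 1
((B or B) and not C) implies C = 1 implies 0 = 3
This gives 3 ≠ 4.

No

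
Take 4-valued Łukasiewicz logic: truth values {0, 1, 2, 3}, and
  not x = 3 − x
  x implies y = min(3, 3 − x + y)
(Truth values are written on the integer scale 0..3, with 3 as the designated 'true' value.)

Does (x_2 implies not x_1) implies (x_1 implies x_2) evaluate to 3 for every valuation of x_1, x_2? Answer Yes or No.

No

Counterexample: take x_1 = 1, x_2 = 0.
not x_1 = not 1 = 2
x_2 implies not x_1 = 0 implies 2 = 3
x_1 implies x_2 = 1 implies 0 = 2
(x_2 implies not x_1) implies (x_1 implies x_2) = 3 implies 2 = 2
This gives 2 ≠ 3.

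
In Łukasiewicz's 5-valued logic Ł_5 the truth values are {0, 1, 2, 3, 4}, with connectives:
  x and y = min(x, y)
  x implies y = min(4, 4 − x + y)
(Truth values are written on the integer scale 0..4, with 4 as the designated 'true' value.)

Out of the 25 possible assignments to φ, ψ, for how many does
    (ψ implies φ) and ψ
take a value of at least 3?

value 4: 1 assignment (counts)
value 3: 4 assignments (counts)
value 2: 7 assignments
value 1: 7 assignments
value 0: 6 assignments
So 5 of the 25 assignments meet the threshold.

5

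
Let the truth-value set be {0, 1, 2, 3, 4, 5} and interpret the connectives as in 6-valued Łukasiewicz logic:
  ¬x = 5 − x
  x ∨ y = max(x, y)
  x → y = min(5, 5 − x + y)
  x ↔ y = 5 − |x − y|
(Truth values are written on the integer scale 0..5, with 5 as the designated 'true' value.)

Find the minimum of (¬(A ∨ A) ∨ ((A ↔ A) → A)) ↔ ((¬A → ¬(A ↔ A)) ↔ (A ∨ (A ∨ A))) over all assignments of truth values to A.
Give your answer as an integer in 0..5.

3

Take A = 2:
A ∨ A = 2 ∨ 2 = 2
¬(A ∨ A) = ¬2 = 3
A ↔ A = 2 ↔ 2 = 5
(A ↔ A) → A = 5 → 2 = 2
¬(A ∨ A) ∨ ((A ↔ A) → A) = 3 ∨ 2 = 3
¬A = ¬2 = 3
A ↔ A = 2 ↔ 2 = 5
¬(A ↔ A) = ¬5 = 0
¬A → ¬(A ↔ A) = 3 → 0 = 2
A ∨ A = 2 ∨ 2 = 2
A ∨ (A ∨ A) = 2 ∨ 2 = 2
(¬A → ¬(A ↔ A)) ↔ (A ∨ (A ∨ A)) = 2 ↔ 2 = 5
(¬(A ∨ A) ∨ ((A ↔ A) → A)) ↔ ((¬A → ¬(A ↔ A)) ↔ (A ∨ (A ∨ A))) = 3 ↔ 5 = 3
No assignment yields a value below 3, so this is the minimum.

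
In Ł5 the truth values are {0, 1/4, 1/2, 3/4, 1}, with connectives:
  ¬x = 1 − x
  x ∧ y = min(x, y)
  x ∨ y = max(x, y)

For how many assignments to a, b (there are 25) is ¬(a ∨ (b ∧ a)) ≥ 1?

5

value 1: 5 assignments (counts)
value 3/4: 5 assignments
value 1/2: 5 assignments
value 1/4: 5 assignments
value 0: 5 assignments
So 5 of the 25 assignments meet the threshold.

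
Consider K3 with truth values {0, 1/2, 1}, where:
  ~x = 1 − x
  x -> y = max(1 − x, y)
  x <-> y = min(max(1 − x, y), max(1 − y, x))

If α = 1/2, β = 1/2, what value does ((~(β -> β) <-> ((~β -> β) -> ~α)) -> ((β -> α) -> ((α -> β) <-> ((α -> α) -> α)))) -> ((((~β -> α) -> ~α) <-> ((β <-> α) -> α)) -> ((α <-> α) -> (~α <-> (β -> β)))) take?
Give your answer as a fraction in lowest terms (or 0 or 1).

β -> β = 1/2 -> 1/2 = 1/2
~(β -> β) = ~1/2 = 1/2
~β = ~1/2 = 1/2
~β -> β = 1/2 -> 1/2 = 1/2
~α = ~1/2 = 1/2
(~β -> β) -> ~α = 1/2 -> 1/2 = 1/2
~(β -> β) <-> ((~β -> β) -> ~α) = 1/2 <-> 1/2 = 1/2
β -> α = 1/2 -> 1/2 = 1/2
α -> β = 1/2 -> 1/2 = 1/2
α -> α = 1/2 -> 1/2 = 1/2
(α -> α) -> α = 1/2 -> 1/2 = 1/2
(α -> β) <-> ((α -> α) -> α) = 1/2 <-> 1/2 = 1/2
(β -> α) -> ((α -> β) <-> ((α -> α) -> α)) = 1/2 -> 1/2 = 1/2
(~(β -> β) <-> ((~β -> β) -> ~α)) -> ((β -> α) -> ((α -> β) <-> ((α -> α) -> α))) = 1/2 -> 1/2 = 1/2
~β = ~1/2 = 1/2
~β -> α = 1/2 -> 1/2 = 1/2
~α = ~1/2 = 1/2
(~β -> α) -> ~α = 1/2 -> 1/2 = 1/2
β <-> α = 1/2 <-> 1/2 = 1/2
(β <-> α) -> α = 1/2 -> 1/2 = 1/2
((~β -> α) -> ~α) <-> ((β <-> α) -> α) = 1/2 <-> 1/2 = 1/2
α <-> α = 1/2 <-> 1/2 = 1/2
~α = ~1/2 = 1/2
β -> β = 1/2 -> 1/2 = 1/2
~α <-> (β -> β) = 1/2 <-> 1/2 = 1/2
(α <-> α) -> (~α <-> (β -> β)) = 1/2 -> 1/2 = 1/2
(((~β -> α) -> ~α) <-> ((β <-> α) -> α)) -> ((α <-> α) -> (~α <-> (β -> β))) = 1/2 -> 1/2 = 1/2
((~(β -> β) <-> ((~β -> β) -> ~α)) -> ((β -> α) -> ((α -> β) <-> ((α -> α) -> α)))) -> ((((~β -> α) -> ~α) <-> ((β <-> α) -> α)) -> ((α <-> α) -> (~α <-> (β -> β)))) = 1/2 -> 1/2 = 1/2

1/2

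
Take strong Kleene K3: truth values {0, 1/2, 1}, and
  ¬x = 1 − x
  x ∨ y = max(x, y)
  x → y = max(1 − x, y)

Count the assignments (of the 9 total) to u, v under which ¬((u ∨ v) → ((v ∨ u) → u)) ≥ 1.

u = 0, v = 0 ↦ 0  <
u = 0, v = 1/2 ↦ 1/2  <
u = 0, v = 1 ↦ 1  ≥
u = 1/2, v = 0 ↦ 1/2  <
u = 1/2, v = 1/2 ↦ 1/2  <
u = 1/2, v = 1 ↦ 1/2  <
u = 1, v = 0 ↦ 0  <
u = 1, v = 1/2 ↦ 0  <
u = 1, v = 1 ↦ 0  <
So 1 of the 9 assignments meets the threshold.

1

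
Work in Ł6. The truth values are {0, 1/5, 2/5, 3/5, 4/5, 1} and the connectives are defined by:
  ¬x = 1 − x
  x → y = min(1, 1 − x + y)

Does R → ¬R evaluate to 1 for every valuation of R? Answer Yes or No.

Counterexample: take R = 3/5.
¬R = ¬3/5 = 2/5
R → ¬R = 3/5 → 2/5 = 4/5
This gives 4/5 ≠ 1.

No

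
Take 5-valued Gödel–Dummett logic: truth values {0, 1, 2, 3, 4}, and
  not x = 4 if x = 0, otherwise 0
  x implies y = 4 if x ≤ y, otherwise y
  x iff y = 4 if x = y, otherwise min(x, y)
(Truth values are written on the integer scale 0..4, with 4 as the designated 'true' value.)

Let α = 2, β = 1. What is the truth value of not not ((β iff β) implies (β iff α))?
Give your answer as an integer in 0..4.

β iff β = 1 iff 1 = 4
β iff α = 1 iff 2 = 1
(β iff β) implies (β iff α) = 4 implies 1 = 1
not ((β iff β) implies (β iff α)) = not 1 = 0
not not ((β iff β) implies (β iff α)) = not 0 = 4

4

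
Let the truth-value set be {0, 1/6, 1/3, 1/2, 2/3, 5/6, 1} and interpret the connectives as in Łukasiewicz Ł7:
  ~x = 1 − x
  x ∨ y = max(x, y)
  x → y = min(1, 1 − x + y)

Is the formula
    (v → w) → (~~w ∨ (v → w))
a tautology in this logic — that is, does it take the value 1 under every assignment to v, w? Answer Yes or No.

At v = 1/6, w = 1/2, for instance:
v → w = 1/6 → 1/2 = 1
~w = ~1/2 = 1/2
~~w = ~1/2 = 1/2
~~w ∨ (v → w) = 1/2 ∨ 1 = 1
(v → w) → (~~w ∨ (v → w)) = 1 → 1 = 1
and checking the remaining 48 assignments likewise gives ≥ 1 in every case.

Yes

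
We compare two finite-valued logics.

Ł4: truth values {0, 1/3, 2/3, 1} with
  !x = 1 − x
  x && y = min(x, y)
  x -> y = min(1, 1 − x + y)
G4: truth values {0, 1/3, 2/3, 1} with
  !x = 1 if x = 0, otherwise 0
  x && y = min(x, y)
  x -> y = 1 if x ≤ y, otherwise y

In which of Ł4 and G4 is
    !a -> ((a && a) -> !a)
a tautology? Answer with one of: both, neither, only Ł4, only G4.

In Ł4: every assignment gives 1 — tautology.
In G4: every assignment gives 1 — tautology.

both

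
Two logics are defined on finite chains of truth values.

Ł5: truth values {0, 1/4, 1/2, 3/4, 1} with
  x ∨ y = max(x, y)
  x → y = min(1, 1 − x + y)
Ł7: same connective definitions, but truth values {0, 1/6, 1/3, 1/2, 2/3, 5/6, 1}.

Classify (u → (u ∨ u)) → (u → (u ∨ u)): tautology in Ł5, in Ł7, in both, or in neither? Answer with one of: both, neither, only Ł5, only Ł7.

In Ł5: every assignment gives 1 — tautology.
In Ł7: every assignment gives 1 — tautology.

both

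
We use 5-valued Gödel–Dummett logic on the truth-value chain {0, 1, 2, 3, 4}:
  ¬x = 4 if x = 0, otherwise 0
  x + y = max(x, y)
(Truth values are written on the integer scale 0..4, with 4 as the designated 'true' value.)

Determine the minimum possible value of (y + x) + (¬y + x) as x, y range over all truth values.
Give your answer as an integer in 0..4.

Take x = 0, y = 1:
y + x = 1 + 0 = 1
¬y = ¬1 = 0
¬y + x = 0 + 0 = 0
(y + x) + (¬y + x) = 1 + 0 = 1
No assignment yields a value below 1, so this is the minimum.

1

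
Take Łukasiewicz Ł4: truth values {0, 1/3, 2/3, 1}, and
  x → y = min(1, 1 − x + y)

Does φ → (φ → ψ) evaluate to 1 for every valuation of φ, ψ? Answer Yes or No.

No

Counterexample: take φ = 2/3, ψ = 0.
φ → ψ = 2/3 → 0 = 1/3
φ → (φ → ψ) = 2/3 → 1/3 = 2/3
This gives 2/3 ≠ 1.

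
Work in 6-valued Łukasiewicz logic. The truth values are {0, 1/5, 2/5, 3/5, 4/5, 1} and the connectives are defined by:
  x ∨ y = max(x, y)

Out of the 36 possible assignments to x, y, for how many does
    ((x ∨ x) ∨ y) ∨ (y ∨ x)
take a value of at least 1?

11

value 1: 11 assignments (counts)
value 4/5: 9 assignments
value 3/5: 7 assignments
value 2/5: 5 assignments
value 1/5: 3 assignments
value 0: 1 assignment
So 11 of the 36 assignments meet the threshold.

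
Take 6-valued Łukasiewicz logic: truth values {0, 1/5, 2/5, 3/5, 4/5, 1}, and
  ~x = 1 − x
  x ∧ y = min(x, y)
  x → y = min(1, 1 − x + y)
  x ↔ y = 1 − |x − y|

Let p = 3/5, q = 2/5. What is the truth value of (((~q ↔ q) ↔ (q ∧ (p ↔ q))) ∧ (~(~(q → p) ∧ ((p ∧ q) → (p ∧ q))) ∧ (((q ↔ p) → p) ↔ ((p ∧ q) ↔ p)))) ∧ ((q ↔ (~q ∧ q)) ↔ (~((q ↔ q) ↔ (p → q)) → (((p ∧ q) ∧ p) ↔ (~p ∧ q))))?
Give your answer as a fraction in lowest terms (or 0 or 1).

~q = ~2/5 = 3/5
~q ↔ q = 3/5 ↔ 2/5 = 4/5
p ↔ q = 3/5 ↔ 2/5 = 4/5
q ∧ (p ↔ q) = 2/5 ∧ 4/5 = 2/5
(~q ↔ q) ↔ (q ∧ (p ↔ q)) = 4/5 ↔ 2/5 = 3/5
q → p = 2/5 → 3/5 = 1
~(q → p) = ~1 = 0
p ∧ q = 3/5 ∧ 2/5 = 2/5
p ∧ q = 3/5 ∧ 2/5 = 2/5
(p ∧ q) → (p ∧ q) = 2/5 → 2/5 = 1
~(q → p) ∧ ((p ∧ q) → (p ∧ q)) = 0 ∧ 1 = 0
~(~(q → p) ∧ ((p ∧ q) → (p ∧ q))) = ~0 = 1
q ↔ p = 2/5 ↔ 3/5 = 4/5
(q ↔ p) → p = 4/5 → 3/5 = 4/5
p ∧ q = 3/5 ∧ 2/5 = 2/5
(p ∧ q) ↔ p = 2/5 ↔ 3/5 = 4/5
((q ↔ p) → p) ↔ ((p ∧ q) ↔ p) = 4/5 ↔ 4/5 = 1
~(~(q → p) ∧ ((p ∧ q) → (p ∧ q))) ∧ (((q ↔ p) → p) ↔ ((p ∧ q) ↔ p)) = 1 ∧ 1 = 1
((~q ↔ q) ↔ (q ∧ (p ↔ q))) ∧ (~(~(q → p) ∧ ((p ∧ q) → (p ∧ q))) ∧ (((q ↔ p) → p) ↔ ((p ∧ q) ↔ p))) = 3/5 ∧ 1 = 3/5
~q = ~2/5 = 3/5
~q ∧ q = 3/5 ∧ 2/5 = 2/5
q ↔ (~q ∧ q) = 2/5 ↔ 2/5 = 1
q ↔ q = 2/5 ↔ 2/5 = 1
p → q = 3/5 → 2/5 = 4/5
(q ↔ q) ↔ (p → q) = 1 ↔ 4/5 = 4/5
~((q ↔ q) ↔ (p → q)) = ~4/5 = 1/5
p ∧ q = 3/5 ∧ 2/5 = 2/5
(p ∧ q) ∧ p = 2/5 ∧ 3/5 = 2/5
~p = ~3/5 = 2/5
~p ∧ q = 2/5 ∧ 2/5 = 2/5
((p ∧ q) ∧ p) ↔ (~p ∧ q) = 2/5 ↔ 2/5 = 1
~((q ↔ q) ↔ (p → q)) → (((p ∧ q) ∧ p) ↔ (~p ∧ q)) = 1/5 → 1 = 1
(q ↔ (~q ∧ q)) ↔ (~((q ↔ q) ↔ (p → q)) → (((p ∧ q) ∧ p) ↔ (~p ∧ q))) = 1 ↔ 1 = 1
(((~q ↔ q) ↔ (q ∧ (p ↔ q))) ∧ (~(~(q → p) ∧ ((p ∧ q) → (p ∧ q))) ∧ (((q ↔ p) → p) ↔ ((p ∧ q) ↔ p)))) ∧ ((q ↔ (~q ∧ q)) ↔ (~((q ↔ q) ↔ (p → q)) → (((p ∧ q) ∧ p) ↔ (~p ∧ q)))) = 3/5 ∧ 1 = 3/5

3/5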